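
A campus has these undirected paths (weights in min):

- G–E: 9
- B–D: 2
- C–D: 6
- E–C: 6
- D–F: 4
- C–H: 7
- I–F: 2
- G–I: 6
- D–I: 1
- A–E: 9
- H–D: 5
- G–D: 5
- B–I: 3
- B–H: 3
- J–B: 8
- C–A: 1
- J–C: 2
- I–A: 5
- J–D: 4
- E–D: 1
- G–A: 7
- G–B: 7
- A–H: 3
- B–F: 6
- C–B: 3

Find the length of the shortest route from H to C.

Enumerating some paths:
H–C: 7 = 7
H–A–C: 3+1 = 4
H–D–B–C: 5+2+3 = 10
H–B–C: 3+3 = 6
The minimum is 4 min via H–A–C.

4 min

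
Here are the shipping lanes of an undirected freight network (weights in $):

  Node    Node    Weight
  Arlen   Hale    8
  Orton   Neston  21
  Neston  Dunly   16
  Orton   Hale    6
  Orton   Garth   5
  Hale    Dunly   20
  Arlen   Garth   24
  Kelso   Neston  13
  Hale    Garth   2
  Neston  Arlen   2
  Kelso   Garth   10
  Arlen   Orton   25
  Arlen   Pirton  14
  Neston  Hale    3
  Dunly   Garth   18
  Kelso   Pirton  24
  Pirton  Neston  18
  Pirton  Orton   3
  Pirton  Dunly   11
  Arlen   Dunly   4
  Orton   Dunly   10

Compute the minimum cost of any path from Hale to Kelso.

$12

Compare a few routes:
Hale - Orton - Garth - Kelso: 6+5+10 = 21
Hale - Neston - Kelso: 3+13 = 16
Hale - Garth - Kelso: 2+10 = 12
The minimum is $12 via Hale - Garth - Kelso.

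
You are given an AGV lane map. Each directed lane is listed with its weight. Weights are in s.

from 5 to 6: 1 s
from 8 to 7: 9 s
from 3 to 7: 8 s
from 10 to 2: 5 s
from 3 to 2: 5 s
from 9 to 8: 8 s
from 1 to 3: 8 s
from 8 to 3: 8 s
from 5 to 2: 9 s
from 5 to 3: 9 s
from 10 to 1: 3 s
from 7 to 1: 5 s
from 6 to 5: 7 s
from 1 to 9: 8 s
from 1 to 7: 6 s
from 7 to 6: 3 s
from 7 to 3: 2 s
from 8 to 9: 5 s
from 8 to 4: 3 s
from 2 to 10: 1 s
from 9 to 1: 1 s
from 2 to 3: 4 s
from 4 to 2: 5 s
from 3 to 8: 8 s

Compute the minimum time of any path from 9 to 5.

17 s

Compare a few routes:
9 → 8 → 7 → 6 → 5: 8+9+3+7 = 27
9 → 1 → 3 → 7 → 6 → 5: 1+8+8+3+7 = 27
9 → 1 → 7 → 6 → 5: 1+6+3+7 = 17
9 → 8 → 3 → 7 → 6 → 5: 8+8+8+3+7 = 34
The minimum is 17 s via 9 → 1 → 7 → 6 → 5.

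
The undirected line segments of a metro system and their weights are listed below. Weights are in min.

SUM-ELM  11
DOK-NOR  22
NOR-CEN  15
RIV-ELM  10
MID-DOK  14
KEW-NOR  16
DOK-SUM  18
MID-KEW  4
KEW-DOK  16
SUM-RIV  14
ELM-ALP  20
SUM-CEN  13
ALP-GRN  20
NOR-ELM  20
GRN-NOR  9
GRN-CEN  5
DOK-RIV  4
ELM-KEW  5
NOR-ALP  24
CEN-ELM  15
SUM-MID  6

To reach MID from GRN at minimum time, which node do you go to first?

CEN

Enumerating some paths:
GRN - CEN - SUM - MID: 5+13+6 = 24
GRN - CEN - ELM - SUM - MID: 5+15+11+6 = 37
GRN - NOR - KEW - MID: 9+16+4 = 29
GRN - CEN - ELM - KEW - MID: 5+15+5+4 = 29
Cheapest is GRN - CEN - SUM - MID at 24 min.
So from GRN the first move is to CEN.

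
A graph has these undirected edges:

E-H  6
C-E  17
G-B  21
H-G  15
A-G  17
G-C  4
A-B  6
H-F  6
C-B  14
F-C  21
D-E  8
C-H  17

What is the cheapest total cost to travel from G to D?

29

Settle nodes by increasing distance from G:
G: 0
C: 4  (via G)
H: 15  (via G)
A: 17  (via G)
B: 18  (via C)
E: 21  (via C)
F: 21  (via H)
D: 29  (via E)
Shortest route: G–C–E–D = 29.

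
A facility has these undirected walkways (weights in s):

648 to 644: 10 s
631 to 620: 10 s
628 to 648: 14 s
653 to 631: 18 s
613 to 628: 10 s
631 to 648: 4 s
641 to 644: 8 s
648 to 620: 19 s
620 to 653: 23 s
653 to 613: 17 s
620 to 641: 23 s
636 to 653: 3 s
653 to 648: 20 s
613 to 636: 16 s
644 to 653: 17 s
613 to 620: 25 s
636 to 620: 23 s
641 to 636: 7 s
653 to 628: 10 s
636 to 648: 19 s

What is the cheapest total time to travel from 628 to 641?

Candidate routes:
628 → 653 → 636 → 641: 10+3+7 = 20
628 → 648 → 644 → 641: 14+10+8 = 32
The minimum is 20 s via 628 → 653 → 636 → 641.

20 s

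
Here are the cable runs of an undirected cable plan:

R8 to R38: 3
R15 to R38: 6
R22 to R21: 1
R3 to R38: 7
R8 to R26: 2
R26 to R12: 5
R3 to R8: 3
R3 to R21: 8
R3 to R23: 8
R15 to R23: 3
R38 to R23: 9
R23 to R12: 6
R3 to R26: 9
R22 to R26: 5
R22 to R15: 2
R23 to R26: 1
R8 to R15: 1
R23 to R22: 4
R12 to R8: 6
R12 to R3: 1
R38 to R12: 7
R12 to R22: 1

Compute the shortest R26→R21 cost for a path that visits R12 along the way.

7

Shortest R26→R12: R26–R12 = 5
Shortest R12→R21: R12–R22–R21 = 2
Total via R12: 5 + 2 = 7.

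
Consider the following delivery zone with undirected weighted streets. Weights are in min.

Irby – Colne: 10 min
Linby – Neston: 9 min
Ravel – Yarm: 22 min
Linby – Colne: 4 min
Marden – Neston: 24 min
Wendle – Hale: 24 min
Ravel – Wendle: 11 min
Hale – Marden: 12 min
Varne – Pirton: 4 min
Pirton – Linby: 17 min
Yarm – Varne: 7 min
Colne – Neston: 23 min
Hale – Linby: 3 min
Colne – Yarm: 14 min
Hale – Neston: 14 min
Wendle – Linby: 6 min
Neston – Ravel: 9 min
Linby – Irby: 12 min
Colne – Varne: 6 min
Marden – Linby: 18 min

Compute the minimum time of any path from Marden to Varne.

25 min

Candidate routes:
Marden–Linby–Pirton–Varne: 18+17+4 = 39
Marden–Hale–Linby–Colne–Varne: 12+3+4+6 = 25
Marden–Hale–Linby–Pirton–Varne: 12+3+17+4 = 36
Marden–Linby–Colne–Varne: 18+4+6 = 28
The minimum is 25 min via Marden–Hale–Linby–Colne–Varne.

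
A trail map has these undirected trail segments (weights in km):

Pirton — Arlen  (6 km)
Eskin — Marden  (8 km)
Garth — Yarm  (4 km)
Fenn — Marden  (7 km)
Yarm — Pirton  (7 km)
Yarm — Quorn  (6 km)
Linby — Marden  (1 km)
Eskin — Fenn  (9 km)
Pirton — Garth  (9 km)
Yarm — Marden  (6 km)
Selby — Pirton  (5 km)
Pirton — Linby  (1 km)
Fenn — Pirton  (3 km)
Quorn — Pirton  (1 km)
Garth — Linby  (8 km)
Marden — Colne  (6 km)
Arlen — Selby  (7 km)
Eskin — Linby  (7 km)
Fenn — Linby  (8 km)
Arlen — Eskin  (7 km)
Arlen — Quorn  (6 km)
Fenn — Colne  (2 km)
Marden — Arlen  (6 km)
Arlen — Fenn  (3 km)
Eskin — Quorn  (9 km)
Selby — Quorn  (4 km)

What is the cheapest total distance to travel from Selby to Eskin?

13 km

Shortest distances from Selby:
Selby: 0
Quorn: 4  (via Selby)
Pirton: 5  (via Selby)
Linby: 6  (via Pirton)
Marden: 7  (via Linby)
Arlen: 7  (via Selby)
Fenn: 8  (via Pirton)
Colne: 10  (via Fenn)
Yarm: 10  (via Quorn)
Eskin: 13  (via Quorn)
Shortest route: Selby–Quorn–Eskin = 13 km.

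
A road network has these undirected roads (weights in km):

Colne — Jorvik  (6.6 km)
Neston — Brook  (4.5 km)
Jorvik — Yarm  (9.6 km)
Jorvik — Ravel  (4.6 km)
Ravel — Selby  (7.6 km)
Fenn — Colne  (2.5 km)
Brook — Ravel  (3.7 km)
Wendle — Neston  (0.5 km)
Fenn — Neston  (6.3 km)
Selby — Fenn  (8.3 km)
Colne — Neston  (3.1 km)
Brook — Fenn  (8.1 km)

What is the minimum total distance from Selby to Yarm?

Candidate routes:
Selby - Ravel - Jorvik - Yarm: 7.6+4.6+9.6 = 21.8
Selby - Fenn - Colne - Jorvik - Yarm: 8.3+2.5+6.6+9.6 = 27
Selby - Fenn - Neston - Colne - Jorvik - Yarm: 8.3+6.3+3.1+6.6+9.6 = 33.9
Cheapest is Selby - Ravel - Jorvik - Yarm at 21.8 km.

21.8 km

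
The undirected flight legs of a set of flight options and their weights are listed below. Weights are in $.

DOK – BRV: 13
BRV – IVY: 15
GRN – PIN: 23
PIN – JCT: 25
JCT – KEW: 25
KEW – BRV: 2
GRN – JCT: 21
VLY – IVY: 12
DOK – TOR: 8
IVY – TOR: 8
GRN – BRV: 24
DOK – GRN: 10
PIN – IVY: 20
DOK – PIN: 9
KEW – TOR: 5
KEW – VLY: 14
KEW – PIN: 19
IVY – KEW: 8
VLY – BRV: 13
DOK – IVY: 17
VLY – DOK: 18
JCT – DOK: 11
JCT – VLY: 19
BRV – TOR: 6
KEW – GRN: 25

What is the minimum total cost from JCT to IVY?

$27

Settle nodes by increasing distance from JCT:
JCT: 0
DOK: 11  (via JCT)
TOR: 19  (via DOK)
VLY: 19  (via JCT)
PIN: 20  (via DOK)
GRN: 21  (via JCT)
KEW: 24  (via TOR)
BRV: 24  (via DOK)
IVY: 27  (via TOR)
Shortest route: JCT–DOK–TOR–IVY = $27.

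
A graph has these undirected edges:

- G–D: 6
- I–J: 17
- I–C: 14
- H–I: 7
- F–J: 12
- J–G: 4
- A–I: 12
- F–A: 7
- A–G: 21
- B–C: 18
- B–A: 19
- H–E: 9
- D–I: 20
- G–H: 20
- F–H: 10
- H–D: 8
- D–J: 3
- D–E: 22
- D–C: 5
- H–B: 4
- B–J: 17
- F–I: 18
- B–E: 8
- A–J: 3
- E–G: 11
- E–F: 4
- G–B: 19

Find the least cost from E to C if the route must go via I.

Best E to I: E–H–I costing 16
Best I to C: I–C costing 14
Total via I: 16 + 14 = 30.

30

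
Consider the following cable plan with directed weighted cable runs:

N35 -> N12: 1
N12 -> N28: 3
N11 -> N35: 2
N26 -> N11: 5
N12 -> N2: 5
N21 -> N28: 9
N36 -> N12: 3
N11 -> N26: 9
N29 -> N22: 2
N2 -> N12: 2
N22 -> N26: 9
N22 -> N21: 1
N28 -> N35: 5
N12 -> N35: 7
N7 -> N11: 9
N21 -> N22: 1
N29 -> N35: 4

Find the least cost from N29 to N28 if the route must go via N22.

Shortest N29→N22: N29–N22 = 2
Best N22 to N28: N22–N21–N28 costing 10
Total via N22: 2 + 10 = 12.

12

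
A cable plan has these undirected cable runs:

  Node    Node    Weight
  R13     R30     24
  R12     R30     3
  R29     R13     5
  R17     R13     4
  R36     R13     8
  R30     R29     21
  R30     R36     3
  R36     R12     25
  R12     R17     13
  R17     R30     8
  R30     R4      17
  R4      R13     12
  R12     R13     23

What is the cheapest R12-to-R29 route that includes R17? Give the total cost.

20

Shortest R12→R17: R12–R30–R17 = 11
Shortest R17→R29: R17–R13–R29 = 9
Total via R17: 11 + 9 = 20.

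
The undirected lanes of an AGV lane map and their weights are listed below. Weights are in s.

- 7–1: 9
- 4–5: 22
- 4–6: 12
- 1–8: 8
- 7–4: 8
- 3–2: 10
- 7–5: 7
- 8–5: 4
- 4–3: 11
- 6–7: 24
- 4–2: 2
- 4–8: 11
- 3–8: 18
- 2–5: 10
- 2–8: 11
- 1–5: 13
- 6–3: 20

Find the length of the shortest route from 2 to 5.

10 s

Running Dijkstra from 2:
2: 0
4: 2  (via 2)
3: 10  (via 2)
5: 10  (via 2)
Shortest route: 2 → 5 = 10 s.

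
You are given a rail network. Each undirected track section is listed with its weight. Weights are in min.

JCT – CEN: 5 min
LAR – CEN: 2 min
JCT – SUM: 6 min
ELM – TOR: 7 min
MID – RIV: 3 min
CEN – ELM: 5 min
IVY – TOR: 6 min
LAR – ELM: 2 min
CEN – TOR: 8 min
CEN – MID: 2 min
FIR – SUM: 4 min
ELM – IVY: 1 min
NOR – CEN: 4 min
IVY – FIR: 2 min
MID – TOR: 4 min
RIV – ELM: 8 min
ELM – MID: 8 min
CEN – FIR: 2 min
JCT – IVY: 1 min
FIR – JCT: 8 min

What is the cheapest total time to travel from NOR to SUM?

10 min

Running Dijkstra from NOR:
NOR: 0
CEN: 4  (via NOR)
MID: 6  (via CEN)
LAR: 6  (via CEN)
FIR: 6  (via CEN)
ELM: 8  (via LAR)
IVY: 8  (via FIR)
RIV: 9  (via MID)
JCT: 9  (via CEN)
TOR: 10  (via MID)
SUM: 10  (via FIR)
Shortest route: NOR–CEN–FIR–SUM = 10 min.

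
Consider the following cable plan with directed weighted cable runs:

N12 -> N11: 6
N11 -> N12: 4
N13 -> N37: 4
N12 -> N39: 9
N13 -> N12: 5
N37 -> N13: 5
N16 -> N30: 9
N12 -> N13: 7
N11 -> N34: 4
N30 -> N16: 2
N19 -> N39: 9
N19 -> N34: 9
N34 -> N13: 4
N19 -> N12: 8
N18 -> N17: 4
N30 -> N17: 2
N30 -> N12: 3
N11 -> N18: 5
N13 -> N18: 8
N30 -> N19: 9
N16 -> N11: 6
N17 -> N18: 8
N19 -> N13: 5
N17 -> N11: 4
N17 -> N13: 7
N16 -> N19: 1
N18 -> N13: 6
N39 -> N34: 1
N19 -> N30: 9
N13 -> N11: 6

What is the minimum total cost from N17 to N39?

Compare a few routes:
N17 - N11 - N12 - N39: 4+4+9 = 17
N17 - N13 - N11 - N12 - N39: 7+6+4+9 = 26
N17 - N13 - N12 - N39: 7+5+9 = 21
The minimum is 17 via N17 - N11 - N12 - N39.

17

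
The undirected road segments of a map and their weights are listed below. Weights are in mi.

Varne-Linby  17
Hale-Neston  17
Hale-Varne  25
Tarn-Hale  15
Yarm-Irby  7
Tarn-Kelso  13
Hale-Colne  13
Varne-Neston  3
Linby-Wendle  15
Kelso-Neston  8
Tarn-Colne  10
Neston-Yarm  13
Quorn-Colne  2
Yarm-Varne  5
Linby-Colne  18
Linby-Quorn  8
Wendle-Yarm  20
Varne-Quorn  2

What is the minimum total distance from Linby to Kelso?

Compare a few routes:
Linby → Varne → Neston → Kelso: 17+3+8 = 28
Linby → Quorn → Varne → Neston → Kelso: 8+2+3+8 = 21
The minimum is 21 mi via Linby → Quorn → Varne → Neston → Kelso.

21 mi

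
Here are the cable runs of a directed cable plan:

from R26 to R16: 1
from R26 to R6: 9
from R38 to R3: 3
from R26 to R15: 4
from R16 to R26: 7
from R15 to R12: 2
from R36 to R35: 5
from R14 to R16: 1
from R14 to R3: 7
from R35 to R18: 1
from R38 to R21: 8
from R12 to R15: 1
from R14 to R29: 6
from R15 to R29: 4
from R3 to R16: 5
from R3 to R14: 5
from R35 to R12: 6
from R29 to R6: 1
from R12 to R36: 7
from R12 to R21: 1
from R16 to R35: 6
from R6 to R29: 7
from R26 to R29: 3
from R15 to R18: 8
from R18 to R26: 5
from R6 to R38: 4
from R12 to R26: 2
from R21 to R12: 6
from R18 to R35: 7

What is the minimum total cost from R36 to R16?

Candidate routes:
R36 - R35 - R12 - R26 - R16: 5+6+2+1 = 14
R36 - R35 - R18 - R26 - R16: 5+1+5+1 = 12
The minimum is 12 via R36 - R35 - R18 - R26 - R16.

12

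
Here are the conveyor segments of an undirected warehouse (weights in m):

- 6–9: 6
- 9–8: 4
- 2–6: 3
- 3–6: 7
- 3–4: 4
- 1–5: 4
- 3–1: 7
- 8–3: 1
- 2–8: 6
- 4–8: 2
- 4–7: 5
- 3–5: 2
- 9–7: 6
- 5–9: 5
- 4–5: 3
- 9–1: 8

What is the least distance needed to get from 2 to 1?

Candidate routes:
2 - 6 - 3 - 5 - 1: 3+7+2+4 = 16
2 - 8 - 4 - 5 - 1: 6+2+3+4 = 15
2 - 8 - 3 - 1: 6+1+7 = 14
2 - 8 - 3 - 5 - 1: 6+1+2+4 = 13
The minimum is 13 m via 2 - 8 - 3 - 5 - 1.

13 m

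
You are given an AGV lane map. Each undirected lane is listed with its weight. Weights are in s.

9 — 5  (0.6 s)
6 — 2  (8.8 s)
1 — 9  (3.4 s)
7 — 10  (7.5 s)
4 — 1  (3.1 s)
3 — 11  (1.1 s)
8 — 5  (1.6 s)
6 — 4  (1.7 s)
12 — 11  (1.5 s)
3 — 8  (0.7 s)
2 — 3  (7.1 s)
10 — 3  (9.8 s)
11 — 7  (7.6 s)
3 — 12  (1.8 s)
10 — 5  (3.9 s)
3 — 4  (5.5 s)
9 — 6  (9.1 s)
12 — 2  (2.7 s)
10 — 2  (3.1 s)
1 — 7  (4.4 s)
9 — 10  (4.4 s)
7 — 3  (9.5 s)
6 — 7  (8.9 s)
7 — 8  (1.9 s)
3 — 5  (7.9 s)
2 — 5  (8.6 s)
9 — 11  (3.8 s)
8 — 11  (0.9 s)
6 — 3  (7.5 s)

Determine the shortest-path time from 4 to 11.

6.6 s

Enumerating some paths:
4–3–11: 5.5+1.1 = 6.6
4–3–12–11: 5.5+1.8+1.5 = 8.8
4–3–8–11: 5.5+0.7+0.9 = 7.1
Cheapest is 4–3–11 at 6.6 s.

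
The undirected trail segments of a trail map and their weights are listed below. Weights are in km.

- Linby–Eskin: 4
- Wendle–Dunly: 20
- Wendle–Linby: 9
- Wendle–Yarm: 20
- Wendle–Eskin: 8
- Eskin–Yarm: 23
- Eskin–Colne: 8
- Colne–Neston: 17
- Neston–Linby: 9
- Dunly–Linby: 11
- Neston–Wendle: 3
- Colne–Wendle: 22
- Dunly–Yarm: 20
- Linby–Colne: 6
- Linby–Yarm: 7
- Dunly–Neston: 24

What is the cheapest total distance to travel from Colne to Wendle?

15 km

Compare a few routes:
Colne–Linby–Wendle: 6+9 = 15
Colne–Eskin–Wendle: 8+8 = 16
Colne–Linby–Eskin–Wendle: 6+4+8 = 18
Cheapest is Colne–Linby–Wendle at 15 km.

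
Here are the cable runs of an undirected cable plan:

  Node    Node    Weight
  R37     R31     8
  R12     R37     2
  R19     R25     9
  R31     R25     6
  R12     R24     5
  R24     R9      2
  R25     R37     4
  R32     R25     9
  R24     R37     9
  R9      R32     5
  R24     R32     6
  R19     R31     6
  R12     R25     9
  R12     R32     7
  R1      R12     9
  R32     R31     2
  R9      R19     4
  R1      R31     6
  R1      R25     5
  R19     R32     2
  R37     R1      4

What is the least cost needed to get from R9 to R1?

13

Enumerating some paths:
R9 → R24 → R37 → R1: 2+9+4 = 15
R9 → R19 → R32 → R31 → R1: 4+2+2+6 = 14
R9 → R32 → R31 → R1: 5+2+6 = 13
The minimum is 13 via R9 → R32 → R31 → R1.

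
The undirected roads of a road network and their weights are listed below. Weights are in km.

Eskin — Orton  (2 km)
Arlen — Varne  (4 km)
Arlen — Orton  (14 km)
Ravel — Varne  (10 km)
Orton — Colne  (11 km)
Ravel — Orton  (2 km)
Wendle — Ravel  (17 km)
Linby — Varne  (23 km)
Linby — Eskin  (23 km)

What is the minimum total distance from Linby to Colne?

Settle nodes by increasing distance from Linby:
Linby: 0
Eskin: 23  (via Linby)
Varne: 23  (via Linby)
Orton: 25  (via Eskin)
Ravel: 27  (via Orton)
Arlen: 27  (via Varne)
Colne: 36  (via Orton)
Shortest route: Linby → Eskin → Orton → Colne = 36 km.

36 km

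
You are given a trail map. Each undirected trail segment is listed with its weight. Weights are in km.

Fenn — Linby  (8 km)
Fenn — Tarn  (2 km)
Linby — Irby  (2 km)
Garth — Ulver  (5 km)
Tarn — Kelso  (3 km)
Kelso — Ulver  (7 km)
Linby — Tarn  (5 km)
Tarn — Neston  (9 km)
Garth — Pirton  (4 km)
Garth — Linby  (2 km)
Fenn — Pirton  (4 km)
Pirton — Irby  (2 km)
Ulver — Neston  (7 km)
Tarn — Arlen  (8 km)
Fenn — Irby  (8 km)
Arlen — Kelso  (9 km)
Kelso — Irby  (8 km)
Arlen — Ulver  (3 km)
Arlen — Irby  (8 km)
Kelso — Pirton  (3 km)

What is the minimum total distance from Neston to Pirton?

Shortest distances from Neston:
Neston: 0
Ulver: 7  (via Neston)
Tarn: 9  (via Neston)
Arlen: 10  (via Ulver)
Fenn: 11  (via Tarn)
Kelso: 12  (via Tarn)
Garth: 12  (via Ulver)
Linby: 14  (via Tarn)
Pirton: 15  (via Fenn)
Shortest route: Neston → Tarn → Fenn → Pirton = 15 km.

15 km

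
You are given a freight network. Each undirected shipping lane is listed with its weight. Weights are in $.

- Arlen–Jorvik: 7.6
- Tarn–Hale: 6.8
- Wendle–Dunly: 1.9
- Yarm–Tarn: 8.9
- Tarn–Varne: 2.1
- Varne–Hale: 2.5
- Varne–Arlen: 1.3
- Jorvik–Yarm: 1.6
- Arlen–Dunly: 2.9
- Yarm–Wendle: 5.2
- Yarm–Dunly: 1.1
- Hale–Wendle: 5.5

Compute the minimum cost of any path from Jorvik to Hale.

$9.4

Shortest distances from Jorvik:
Jorvik: 0
Yarm: 1.6  (via Jorvik)
Dunly: 2.7  (via Yarm)
Wendle: 4.6  (via Dunly)
Arlen: 5.6  (via Dunly)
Varne: 6.9  (via Arlen)
Tarn: 9  (via Varne)
Hale: 9.4  (via Varne)
Shortest route: Jorvik–Yarm–Dunly–Arlen–Varne–Hale = $9.4.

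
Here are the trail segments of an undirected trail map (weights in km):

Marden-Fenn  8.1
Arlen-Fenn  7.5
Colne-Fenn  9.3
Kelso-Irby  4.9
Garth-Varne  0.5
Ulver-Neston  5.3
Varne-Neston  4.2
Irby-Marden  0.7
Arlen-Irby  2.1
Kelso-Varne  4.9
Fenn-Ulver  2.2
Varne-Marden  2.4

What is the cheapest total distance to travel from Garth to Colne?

Candidate routes:
Garth → Varne → Neston → Ulver → Fenn → Colne: 0.5+4.2+5.3+2.2+9.3 = 21.5
Garth → Varne → Kelso → Irby → Marden → Fenn → Colne: 0.5+4.9+4.9+0.7+8.1+9.3 = 28.4
Garth → Varne → Marden → Fenn → Colne: 0.5+2.4+8.1+9.3 = 20.3
Garth → Varne → Marden → Irby → Arlen → Fenn → Colne: 0.5+2.4+0.7+2.1+7.5+9.3 = 22.5
The minimum is 20.3 km via Garth → Varne → Marden → Fenn → Colne.

20.3 km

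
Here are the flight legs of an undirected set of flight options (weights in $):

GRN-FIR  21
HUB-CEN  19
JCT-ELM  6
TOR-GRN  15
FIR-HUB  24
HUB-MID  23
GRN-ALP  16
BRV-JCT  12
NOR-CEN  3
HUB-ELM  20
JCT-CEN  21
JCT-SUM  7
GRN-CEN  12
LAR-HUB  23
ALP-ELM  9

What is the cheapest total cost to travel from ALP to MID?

Enumerating some paths:
ALP - GRN - CEN - HUB - MID: 16+12+19+23 = 70
ALP - ELM - HUB - MID: 9+20+23 = 52
The minimum is $52 via ALP - ELM - HUB - MID.

$52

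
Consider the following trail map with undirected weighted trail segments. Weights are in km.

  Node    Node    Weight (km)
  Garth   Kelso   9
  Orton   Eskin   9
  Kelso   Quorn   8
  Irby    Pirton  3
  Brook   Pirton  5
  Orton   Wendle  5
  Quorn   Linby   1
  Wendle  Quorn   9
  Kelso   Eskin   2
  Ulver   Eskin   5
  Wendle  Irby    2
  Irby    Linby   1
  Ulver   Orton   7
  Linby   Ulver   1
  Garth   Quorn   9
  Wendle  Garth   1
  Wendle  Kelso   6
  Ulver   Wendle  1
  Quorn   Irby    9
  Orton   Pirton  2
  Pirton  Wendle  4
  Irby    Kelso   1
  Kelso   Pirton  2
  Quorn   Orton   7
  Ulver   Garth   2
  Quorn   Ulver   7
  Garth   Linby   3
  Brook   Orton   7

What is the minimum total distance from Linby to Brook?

9 km

Settle nodes by increasing distance from Linby:
Linby: 0
Irby: 1  (via Linby)
Quorn: 1  (via Linby)
Ulver: 1  (via Linby)
Kelso: 2  (via Irby)
Wendle: 2  (via Ulver)
Garth: 3  (via Linby)
Pirton: 4  (via Irby)
Eskin: 4  (via Kelso)
Orton: 6  (via Pirton)
Brook: 9  (via Pirton)
Shortest route: Linby → Irby → Pirton → Brook = 9 km.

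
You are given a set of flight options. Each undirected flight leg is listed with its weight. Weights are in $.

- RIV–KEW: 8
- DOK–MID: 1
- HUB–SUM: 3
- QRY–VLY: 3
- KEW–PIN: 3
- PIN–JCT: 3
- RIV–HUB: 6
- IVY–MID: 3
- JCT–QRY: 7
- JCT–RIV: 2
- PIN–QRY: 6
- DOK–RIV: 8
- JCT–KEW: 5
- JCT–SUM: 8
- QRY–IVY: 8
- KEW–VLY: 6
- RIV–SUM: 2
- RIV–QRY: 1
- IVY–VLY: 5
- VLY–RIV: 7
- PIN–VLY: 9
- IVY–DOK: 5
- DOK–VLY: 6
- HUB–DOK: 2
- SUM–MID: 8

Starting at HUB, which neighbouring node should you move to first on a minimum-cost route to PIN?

Enumerating some paths:
HUB → RIV → QRY → PIN: 6+1+6 = 13
HUB → SUM → RIV → QRY → PIN: 3+2+1+6 = 12
HUB → RIV → JCT → PIN: 6+2+3 = 11
HUB → SUM → RIV → JCT → PIN: 3+2+2+3 = 10
Cheapest is HUB → SUM → RIV → JCT → PIN at $10.
So from HUB the first move is to SUM.

SUM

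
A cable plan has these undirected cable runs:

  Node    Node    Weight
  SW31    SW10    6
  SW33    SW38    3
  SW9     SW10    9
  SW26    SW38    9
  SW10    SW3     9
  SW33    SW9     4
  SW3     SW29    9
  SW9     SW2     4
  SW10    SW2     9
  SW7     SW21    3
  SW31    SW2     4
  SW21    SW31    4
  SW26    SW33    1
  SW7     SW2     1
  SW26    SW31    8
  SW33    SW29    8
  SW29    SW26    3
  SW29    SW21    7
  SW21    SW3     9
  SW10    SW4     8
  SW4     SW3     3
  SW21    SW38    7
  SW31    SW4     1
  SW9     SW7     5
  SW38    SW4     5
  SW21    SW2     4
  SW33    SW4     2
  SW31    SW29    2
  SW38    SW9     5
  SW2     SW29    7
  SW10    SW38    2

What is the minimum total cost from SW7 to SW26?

Shortest distances from SW7:
SW7: 0
SW2: 1  (via SW7)
SW21: 3  (via SW7)
SW31: 5  (via SW2)
SW9: 5  (via SW7)
SW4: 6  (via SW31)
SW29: 7  (via SW31)
SW33: 8  (via SW4)
SW26: 9  (via SW33)
Shortest route: SW7 → SW2 → SW31 → SW4 → SW33 → SW26 = 9.

9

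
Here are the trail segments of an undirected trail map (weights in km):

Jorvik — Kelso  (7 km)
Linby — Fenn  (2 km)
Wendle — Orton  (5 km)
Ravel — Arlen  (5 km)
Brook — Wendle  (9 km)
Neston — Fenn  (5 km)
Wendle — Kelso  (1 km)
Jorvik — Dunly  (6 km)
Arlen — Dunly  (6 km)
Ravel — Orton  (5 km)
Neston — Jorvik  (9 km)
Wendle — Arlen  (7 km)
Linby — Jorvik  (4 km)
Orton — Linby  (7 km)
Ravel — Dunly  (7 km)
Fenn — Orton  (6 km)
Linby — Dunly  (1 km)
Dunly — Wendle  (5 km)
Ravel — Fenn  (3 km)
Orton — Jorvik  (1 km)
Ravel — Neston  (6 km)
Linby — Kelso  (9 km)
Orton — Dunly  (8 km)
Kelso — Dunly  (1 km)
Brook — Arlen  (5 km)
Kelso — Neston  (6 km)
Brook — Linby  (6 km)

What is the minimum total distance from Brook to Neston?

Settle nodes by increasing distance from Brook:
Brook: 0
Arlen: 5  (via Brook)
Linby: 6  (via Brook)
Dunly: 7  (via Linby)
Fenn: 8  (via Linby)
Kelso: 8  (via Dunly)
Wendle: 9  (via Brook)
Ravel: 10  (via Arlen)
Jorvik: 10  (via Linby)
Orton: 11  (via Jorvik)
Neston: 13  (via Fenn)
Shortest route: Brook → Linby → Fenn → Neston = 13 km.

13 km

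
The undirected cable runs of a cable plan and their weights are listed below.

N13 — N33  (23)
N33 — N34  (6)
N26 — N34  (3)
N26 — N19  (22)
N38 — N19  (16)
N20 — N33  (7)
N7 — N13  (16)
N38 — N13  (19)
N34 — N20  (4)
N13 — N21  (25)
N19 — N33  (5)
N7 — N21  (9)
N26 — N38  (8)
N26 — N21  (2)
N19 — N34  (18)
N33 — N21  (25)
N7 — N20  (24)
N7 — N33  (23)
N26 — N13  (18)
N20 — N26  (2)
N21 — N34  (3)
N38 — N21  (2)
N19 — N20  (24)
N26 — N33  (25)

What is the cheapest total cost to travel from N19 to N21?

Candidate routes:
N19 - N33 - N34 - N21: 5+6+3 = 14
N19 - N33 - N20 - N26 - N21: 5+7+2+2 = 16
N19 - N33 - N34 - N26 - N21: 5+6+3+2 = 16
Cheapest is N19 - N33 - N34 - N21 at 14.

14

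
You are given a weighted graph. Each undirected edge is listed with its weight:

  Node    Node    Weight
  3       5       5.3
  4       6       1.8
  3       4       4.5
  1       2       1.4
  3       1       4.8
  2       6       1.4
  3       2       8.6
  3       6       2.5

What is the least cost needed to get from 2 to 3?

Compare a few routes:
2–6–3: 1.4+2.5 = 3.9
2–1–3: 1.4+4.8 = 6.2
Cheapest is 2–6–3 at 3.9.

3.9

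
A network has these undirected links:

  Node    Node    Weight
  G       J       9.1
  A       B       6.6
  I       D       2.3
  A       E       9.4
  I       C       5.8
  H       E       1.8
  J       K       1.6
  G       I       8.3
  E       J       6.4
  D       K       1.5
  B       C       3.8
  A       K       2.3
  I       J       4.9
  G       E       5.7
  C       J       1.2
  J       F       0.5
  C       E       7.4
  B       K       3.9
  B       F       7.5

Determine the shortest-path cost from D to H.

Compare a few routes:
D - I - J - E - H: 2.3+4.9+6.4+1.8 = 15.4
D - K - J - C - E - H: 1.5+1.6+1.2+7.4+1.8 = 13.5
D - K - J - E - H: 1.5+1.6+6.4+1.8 = 11.3
D - K - A - E - H: 1.5+2.3+9.4+1.8 = 15
Cheapest is D - K - J - E - H at 11.3.

11.3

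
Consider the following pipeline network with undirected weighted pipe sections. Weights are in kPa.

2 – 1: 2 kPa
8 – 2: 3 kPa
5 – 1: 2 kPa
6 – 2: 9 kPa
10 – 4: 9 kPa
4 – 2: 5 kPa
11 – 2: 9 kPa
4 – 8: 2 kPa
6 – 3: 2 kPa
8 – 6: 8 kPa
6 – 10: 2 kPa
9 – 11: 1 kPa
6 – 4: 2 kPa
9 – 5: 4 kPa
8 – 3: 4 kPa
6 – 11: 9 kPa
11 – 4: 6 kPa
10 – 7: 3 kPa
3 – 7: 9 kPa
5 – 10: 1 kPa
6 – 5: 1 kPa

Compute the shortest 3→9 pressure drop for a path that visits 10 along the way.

9 kPa

Shortest 3→10: 3–6–10 = 4
Best 10 to 9: 10–5–9 costing 5
Total via 10: 4 + 5 = 9 kPa.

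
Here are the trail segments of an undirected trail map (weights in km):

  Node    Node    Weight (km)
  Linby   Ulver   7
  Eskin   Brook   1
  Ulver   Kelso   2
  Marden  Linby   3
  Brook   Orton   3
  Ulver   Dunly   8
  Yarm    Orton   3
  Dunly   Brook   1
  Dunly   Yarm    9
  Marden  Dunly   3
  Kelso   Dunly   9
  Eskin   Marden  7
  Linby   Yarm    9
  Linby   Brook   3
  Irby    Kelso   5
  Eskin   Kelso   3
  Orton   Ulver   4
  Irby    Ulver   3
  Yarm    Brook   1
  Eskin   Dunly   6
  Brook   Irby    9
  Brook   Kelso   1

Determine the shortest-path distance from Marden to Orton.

Compare a few routes:
Marden–Dunly–Brook–Orton: 3+1+3 = 7
Marden–Dunly–Brook–Yarm–Orton: 3+1+1+3 = 8
Cheapest is Marden–Dunly–Brook–Orton at 7 km.

7 km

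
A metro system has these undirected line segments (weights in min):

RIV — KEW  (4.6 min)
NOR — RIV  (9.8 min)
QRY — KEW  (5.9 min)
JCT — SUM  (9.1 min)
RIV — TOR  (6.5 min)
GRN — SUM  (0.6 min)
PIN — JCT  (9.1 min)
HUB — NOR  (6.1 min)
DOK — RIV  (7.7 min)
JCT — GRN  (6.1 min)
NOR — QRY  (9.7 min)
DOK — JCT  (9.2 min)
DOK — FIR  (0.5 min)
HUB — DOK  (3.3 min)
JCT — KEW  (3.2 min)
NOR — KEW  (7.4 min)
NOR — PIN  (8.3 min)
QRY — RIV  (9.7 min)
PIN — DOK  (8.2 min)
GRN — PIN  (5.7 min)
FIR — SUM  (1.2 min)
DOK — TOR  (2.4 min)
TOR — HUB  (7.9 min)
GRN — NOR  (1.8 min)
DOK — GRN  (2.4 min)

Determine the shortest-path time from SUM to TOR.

4.1 min

Settle nodes by increasing distance from SUM:
SUM: 0
GRN: 0.6  (via SUM)
FIR: 1.2  (via SUM)
DOK: 1.7  (via FIR)
NOR: 2.4  (via GRN)
TOR: 4.1  (via DOK)
Shortest route: SUM → FIR → DOK → TOR = 4.1 min.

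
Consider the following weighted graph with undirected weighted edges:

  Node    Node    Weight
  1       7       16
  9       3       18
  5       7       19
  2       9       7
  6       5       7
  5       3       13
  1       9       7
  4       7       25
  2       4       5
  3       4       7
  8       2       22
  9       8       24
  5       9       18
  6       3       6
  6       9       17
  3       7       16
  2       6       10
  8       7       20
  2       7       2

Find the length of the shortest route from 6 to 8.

Compare a few routes:
6 → 2 → 8: 10+22 = 32
6 → 3 → 4 → 2 → 8: 6+7+5+22 = 40
6 → 9 → 8: 17+24 = 41
6 → 3 → 4 → 2 → 7 → 8: 6+7+5+2+20 = 40
The minimum is 32 via 6 → 2 → 8.

32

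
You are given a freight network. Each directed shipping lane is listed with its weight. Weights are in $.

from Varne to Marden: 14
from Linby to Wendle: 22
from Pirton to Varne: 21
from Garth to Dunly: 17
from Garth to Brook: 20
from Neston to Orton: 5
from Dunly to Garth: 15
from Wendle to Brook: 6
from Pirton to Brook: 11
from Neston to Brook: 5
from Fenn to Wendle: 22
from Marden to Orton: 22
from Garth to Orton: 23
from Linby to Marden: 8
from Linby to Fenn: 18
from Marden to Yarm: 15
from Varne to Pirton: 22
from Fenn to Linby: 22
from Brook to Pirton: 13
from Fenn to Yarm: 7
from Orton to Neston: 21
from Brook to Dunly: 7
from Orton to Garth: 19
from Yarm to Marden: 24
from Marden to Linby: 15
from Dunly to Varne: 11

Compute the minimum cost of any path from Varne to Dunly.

$40

Shortest distances from Varne:
Varne: 0
Marden: 14  (via Varne)
Pirton: 22  (via Varne)
Yarm: 29  (via Marden)
Linby: 29  (via Marden)
Brook: 33  (via Pirton)
Orton: 36  (via Marden)
Dunly: 40  (via Brook)
Shortest route: Varne → Pirton → Brook → Dunly = $40.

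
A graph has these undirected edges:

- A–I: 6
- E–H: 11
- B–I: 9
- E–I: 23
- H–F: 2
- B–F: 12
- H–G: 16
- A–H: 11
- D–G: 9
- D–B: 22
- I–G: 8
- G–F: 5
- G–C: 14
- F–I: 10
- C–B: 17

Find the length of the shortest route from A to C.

Compare a few routes:
A → H → F → G → C: 11+2+5+14 = 32
A → I → B → C: 6+9+17 = 32
A → I → G → C: 6+8+14 = 28
Cheapest is A → I → G → C at 28.

28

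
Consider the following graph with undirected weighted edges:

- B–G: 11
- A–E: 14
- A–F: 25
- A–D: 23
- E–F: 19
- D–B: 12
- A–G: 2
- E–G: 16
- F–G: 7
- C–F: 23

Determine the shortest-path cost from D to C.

53

Settle nodes by increasing distance from D:
D: 0
B: 12  (via D)
A: 23  (via D)
G: 23  (via B)
F: 30  (via G)
E: 37  (via A)
C: 53  (via F)
Shortest route: D → B → G → F → C = 53.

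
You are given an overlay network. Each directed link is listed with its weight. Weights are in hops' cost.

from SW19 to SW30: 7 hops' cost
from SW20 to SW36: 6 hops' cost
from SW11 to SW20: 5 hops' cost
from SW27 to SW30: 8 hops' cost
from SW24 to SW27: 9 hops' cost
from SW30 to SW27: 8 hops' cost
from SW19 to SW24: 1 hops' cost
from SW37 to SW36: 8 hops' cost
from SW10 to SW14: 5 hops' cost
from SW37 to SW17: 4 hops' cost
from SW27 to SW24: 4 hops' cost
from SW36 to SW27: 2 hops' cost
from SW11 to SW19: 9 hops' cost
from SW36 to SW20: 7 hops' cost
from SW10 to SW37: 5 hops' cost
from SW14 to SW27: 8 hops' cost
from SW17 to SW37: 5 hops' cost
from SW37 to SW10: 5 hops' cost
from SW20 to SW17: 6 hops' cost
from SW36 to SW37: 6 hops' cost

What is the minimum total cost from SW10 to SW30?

Candidate routes:
SW10 → SW37 → SW36 → SW27 → SW30: 5+8+2+8 = 23
SW10 → SW14 → SW27 → SW30: 5+8+8 = 21
Cheapest is SW10 → SW14 → SW27 → SW30 at 21 hops' cost.

21 hops' cost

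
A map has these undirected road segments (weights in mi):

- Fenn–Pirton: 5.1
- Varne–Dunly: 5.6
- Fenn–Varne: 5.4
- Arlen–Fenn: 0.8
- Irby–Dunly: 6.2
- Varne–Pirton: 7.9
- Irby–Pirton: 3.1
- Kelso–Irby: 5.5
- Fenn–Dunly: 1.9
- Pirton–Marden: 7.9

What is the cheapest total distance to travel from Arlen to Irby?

Settle nodes by increasing distance from Arlen:
Arlen: 0
Fenn: 0.8  (via Arlen)
Dunly: 2.7  (via Fenn)
Pirton: 5.9  (via Fenn)
Varne: 6.2  (via Fenn)
Irby: 8.9  (via Dunly)
Shortest route: Arlen–Fenn–Dunly–Irby = 8.9 mi.

8.9 mi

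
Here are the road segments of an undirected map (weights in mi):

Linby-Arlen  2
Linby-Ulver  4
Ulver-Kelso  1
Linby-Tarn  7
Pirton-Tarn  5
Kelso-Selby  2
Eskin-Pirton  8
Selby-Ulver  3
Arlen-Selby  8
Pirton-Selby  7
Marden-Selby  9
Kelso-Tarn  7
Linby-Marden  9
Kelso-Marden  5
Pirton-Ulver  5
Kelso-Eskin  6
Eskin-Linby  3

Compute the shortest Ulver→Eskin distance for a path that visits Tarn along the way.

18 mi

Best Ulver to Tarn: Ulver → Kelso → Tarn costing 8
Shortest Tarn→Eskin: Tarn → Linby → Eskin = 10
Total via Tarn: 8 + 10 = 18 mi.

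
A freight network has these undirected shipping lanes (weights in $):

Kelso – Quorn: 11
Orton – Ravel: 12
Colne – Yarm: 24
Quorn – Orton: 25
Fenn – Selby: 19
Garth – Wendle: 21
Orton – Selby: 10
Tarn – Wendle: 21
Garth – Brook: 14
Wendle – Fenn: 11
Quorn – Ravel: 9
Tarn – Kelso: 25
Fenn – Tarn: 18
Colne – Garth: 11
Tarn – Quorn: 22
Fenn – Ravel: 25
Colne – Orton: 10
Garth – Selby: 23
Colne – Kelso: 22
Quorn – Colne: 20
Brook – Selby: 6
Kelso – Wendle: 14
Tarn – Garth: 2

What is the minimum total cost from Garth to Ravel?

Shortest distances from Garth:
Garth: 0
Tarn: 2  (via Garth)
Colne: 11  (via Garth)
Brook: 14  (via Garth)
Fenn: 20  (via Tarn)
Selby: 20  (via Brook)
Wendle: 21  (via Garth)
Orton: 21  (via Colne)
Quorn: 24  (via Tarn)
Kelso: 27  (via Tarn)
Ravel: 33  (via Orton)
Shortest route: Garth → Colne → Orton → Ravel = $33.

$33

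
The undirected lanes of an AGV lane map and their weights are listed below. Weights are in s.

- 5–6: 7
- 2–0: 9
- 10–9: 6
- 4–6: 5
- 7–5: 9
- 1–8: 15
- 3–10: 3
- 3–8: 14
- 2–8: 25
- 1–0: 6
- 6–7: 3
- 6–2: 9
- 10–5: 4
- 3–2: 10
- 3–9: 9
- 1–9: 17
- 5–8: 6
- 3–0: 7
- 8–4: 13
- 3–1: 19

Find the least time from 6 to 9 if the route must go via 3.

23 s

Best 6 to 3: 6–5–10–3 costing 14
Best 3 to 9: 3–9 costing 9
Total via 3: 14 + 9 = 23 s.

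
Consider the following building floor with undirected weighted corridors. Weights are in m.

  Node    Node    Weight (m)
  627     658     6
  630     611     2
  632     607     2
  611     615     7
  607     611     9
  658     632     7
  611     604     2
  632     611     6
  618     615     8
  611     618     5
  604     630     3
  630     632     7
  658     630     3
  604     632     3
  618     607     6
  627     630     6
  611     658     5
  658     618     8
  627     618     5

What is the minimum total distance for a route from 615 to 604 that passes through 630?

12 m

Shortest 615→630: 615 → 611 → 630 = 9
Shortest 630→604: 630 → 604 = 3
Total via 630: 9 + 3 = 12 m.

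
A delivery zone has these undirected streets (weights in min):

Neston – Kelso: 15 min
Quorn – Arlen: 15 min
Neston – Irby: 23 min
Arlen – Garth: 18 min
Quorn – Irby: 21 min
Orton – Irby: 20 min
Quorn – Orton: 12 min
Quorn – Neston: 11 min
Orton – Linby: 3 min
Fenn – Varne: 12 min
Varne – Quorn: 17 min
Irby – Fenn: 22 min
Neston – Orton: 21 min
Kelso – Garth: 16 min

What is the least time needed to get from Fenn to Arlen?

Candidate routes:
Fenn → Varne → Quorn → Arlen: 12+17+15 = 44
Fenn → Irby → Neston → Quorn → Arlen: 22+23+11+15 = 71
Fenn → Irby → Quorn → Arlen: 22+21+15 = 58
Fenn → Irby → Orton → Quorn → Arlen: 22+20+12+15 = 69
Cheapest is Fenn → Varne → Quorn → Arlen at 44 min.

44 min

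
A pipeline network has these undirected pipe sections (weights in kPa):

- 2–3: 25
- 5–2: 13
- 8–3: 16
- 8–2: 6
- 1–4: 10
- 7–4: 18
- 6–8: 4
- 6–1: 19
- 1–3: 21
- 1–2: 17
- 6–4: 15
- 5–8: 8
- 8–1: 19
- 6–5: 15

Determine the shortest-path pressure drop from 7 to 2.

43 kPa

Compare a few routes:
7 → 4 → 6 → 8 → 2: 18+15+4+6 = 43
7 → 4 → 1 → 2: 18+10+17 = 45
7 → 4 → 1 → 8 → 2: 18+10+19+6 = 53
The minimum is 43 kPa via 7 → 4 → 6 → 8 → 2.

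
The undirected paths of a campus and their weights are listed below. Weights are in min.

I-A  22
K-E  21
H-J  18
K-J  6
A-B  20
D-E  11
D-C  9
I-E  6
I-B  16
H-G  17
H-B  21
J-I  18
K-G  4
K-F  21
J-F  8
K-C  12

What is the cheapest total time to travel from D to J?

27 min

Compare a few routes:
D–C–K–J: 9+12+6 = 27
D–E–K–J: 11+21+6 = 38
D–E–I–J: 11+6+18 = 35
Cheapest is D–C–K–J at 27 min.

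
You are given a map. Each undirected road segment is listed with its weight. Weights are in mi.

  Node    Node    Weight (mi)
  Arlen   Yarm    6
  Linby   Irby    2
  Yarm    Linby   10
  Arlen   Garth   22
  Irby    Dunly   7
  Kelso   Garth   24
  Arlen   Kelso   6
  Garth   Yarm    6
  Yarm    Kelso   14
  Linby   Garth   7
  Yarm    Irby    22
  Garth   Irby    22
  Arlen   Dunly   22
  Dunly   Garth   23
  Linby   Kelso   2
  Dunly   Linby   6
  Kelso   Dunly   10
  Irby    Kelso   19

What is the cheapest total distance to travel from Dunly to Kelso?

8 mi

Candidate routes:
Dunly–Irby–Linby–Kelso: 7+2+2 = 11
Dunly–Linby–Kelso: 6+2 = 8
Dunly–Kelso: 10 = 10
Cheapest is Dunly–Linby–Kelso at 8 mi.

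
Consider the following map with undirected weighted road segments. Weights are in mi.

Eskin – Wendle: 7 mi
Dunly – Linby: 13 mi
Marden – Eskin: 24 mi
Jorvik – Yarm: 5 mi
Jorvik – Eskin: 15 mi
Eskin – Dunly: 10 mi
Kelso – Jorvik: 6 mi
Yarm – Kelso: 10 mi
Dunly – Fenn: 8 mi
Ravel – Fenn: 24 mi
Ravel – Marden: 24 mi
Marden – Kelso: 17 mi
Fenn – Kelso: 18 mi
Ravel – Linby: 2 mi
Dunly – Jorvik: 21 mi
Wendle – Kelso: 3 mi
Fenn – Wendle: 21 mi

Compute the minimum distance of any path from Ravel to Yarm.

Candidate routes:
Ravel - Linby - Dunly - Eskin - Wendle - Kelso - Yarm: 2+13+10+7+3+10 = 45
Ravel - Linby - Dunly - Jorvik - Yarm: 2+13+21+5 = 41
The minimum is 41 mi via Ravel - Linby - Dunly - Jorvik - Yarm.

41 mi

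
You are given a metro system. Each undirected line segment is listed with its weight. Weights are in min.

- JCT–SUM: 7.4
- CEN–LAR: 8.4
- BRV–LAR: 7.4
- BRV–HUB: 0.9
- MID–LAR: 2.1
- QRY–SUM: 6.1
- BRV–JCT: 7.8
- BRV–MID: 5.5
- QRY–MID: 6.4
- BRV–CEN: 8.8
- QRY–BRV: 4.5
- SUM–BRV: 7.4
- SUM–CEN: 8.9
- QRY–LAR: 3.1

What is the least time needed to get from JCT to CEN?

Settle nodes by increasing distance from JCT:
JCT: 0
SUM: 7.4  (via JCT)
BRV: 7.8  (via JCT)
HUB: 8.7  (via BRV)
QRY: 12.3  (via BRV)
MID: 13.3  (via BRV)
LAR: 15.2  (via BRV)
CEN: 16.3  (via SUM)
Shortest route: JCT–SUM–CEN = 16.3 min.

16.3 min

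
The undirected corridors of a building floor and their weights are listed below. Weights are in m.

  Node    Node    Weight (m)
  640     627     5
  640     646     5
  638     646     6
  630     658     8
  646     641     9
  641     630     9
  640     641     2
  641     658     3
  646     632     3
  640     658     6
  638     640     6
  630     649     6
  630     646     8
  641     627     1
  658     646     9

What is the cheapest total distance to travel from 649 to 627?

Shortest distances from 649:
649: 0
630: 6  (via 649)
658: 14  (via 630)
646: 14  (via 630)
641: 15  (via 630)
627: 16  (via 641)
Shortest route: 649 → 630 → 641 → 627 = 16 m.

16 m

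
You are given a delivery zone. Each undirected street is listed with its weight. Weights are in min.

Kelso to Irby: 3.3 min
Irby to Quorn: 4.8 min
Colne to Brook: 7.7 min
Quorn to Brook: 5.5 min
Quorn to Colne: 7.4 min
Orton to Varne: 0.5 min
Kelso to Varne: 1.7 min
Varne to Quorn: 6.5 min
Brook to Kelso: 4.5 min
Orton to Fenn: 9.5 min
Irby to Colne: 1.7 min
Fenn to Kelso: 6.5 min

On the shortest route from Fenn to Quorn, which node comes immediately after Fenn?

Kelso

Candidate routes:
Fenn - Kelso - Varne - Quorn: 6.5+1.7+6.5 = 14.7
Fenn - Kelso - Irby - Quorn: 6.5+3.3+4.8 = 14.6
Fenn - Orton - Varne - Quorn: 9.5+0.5+6.5 = 16.5
The minimum is 14.6 min via Fenn - Kelso - Irby - Quorn.
So from Fenn the first move is to Kelso.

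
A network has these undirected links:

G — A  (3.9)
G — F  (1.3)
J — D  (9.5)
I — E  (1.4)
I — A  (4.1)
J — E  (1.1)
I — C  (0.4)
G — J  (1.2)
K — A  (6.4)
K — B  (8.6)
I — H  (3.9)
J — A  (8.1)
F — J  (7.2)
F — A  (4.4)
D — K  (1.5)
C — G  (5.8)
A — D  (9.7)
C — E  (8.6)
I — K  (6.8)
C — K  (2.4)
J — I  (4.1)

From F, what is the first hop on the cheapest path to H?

Enumerating some paths:
F - G - J - E - I - H: 1.3+1.2+1.1+1.4+3.9 = 8.9
F - G - J - I - H: 1.3+1.2+4.1+3.9 = 10.5
F - G - C - I - H: 1.3+5.8+0.4+3.9 = 11.4
The minimum is 8.9 via F - G - J - E - I - H.
So from F the first move is to G.

G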